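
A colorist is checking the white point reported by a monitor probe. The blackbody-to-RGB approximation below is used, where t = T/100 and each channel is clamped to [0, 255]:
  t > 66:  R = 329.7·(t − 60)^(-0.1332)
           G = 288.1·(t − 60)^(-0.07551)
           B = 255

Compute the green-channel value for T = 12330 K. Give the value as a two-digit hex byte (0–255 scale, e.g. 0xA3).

0xD3

t = 12330/100 = 123.3; the t > 66 branch applies.
G = 288.1·(123.3 − 60)^(-0.07551) = 288.1·63.3^(-0.07551) = 288.1·0.73110 = 210.630.
Rounded: 211; in hex, 0xD3.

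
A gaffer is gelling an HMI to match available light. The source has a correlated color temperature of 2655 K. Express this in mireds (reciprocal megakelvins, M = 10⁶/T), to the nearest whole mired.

M = 10⁶ / 2655 = 376.648 → 377 mireds.

377 mireds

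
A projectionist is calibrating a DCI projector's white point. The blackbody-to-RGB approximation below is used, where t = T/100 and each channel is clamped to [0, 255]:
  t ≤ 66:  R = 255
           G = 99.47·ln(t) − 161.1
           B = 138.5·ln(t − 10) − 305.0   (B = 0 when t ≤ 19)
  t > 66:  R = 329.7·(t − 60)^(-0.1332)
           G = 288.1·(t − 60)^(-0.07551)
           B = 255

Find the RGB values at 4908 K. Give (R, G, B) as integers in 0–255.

t = 4908/100 = 49.08; the t ≤ 66 branch applies.
R = 255 by definition for t ≤ 66.
G = 99.47·ln 49.08 − 161.1 = 99.47·3.8935 − 161.1 = 226.182.
B = 138.5·ln(49.08 − 10) − 305.0 = 138.5·ln 39.08 − 305.0 = 138.5·3.6656 − 305.0 = 202.687.
Rounded: (255, 226, 203).

(255, 226, 203)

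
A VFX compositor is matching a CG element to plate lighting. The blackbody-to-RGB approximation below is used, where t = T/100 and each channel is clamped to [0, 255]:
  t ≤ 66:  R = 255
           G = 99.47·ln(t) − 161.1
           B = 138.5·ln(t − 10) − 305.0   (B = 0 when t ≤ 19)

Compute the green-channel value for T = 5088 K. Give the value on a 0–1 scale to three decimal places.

0.901

t = 5088/100 = 50.88; the t ≤ 66 branch applies.
G = 99.47·ln 50.88 − 161.1 = 99.47·3.9295 − 161.1 = 229.764.
On a 0–1 scale: 229.764/255 = 0.9010 → 0.901.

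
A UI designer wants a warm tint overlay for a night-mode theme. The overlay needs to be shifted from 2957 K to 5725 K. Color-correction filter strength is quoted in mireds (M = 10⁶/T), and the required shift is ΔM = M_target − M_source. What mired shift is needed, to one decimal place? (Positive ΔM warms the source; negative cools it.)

M_source = 10⁶/2957 = 338.181; M_target = 10⁶/5725 = 174.672.
ΔM = 174.672 − 338.181 = -163.508 → -163.5 mireds, a cooling shift.

-163.5 mireds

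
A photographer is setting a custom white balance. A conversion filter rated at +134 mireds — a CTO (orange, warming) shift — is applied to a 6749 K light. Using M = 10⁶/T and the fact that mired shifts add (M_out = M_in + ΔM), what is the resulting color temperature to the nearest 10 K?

3540 K

M_in = 10⁶/6749 = 148.17 mireds.
M_out = 148.17 + (+134) = 282.17 mireds.
T_out = 10⁶/282.17 = 3544.0 K → 3540 K.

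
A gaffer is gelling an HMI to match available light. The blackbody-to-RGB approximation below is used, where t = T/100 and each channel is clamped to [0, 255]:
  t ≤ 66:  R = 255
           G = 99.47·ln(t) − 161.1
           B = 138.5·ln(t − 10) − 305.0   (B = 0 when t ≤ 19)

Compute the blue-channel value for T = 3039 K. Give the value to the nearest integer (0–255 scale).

t = 3039/100 = 30.39; the t ≤ 66 branch applies.
B = 138.5·ln(30.39 − 10) − 305.0 = 138.5·ln 20.39 − 305.0 = 138.5·3.0150 − 305.0 = 112.584.
Rounded: 113.

113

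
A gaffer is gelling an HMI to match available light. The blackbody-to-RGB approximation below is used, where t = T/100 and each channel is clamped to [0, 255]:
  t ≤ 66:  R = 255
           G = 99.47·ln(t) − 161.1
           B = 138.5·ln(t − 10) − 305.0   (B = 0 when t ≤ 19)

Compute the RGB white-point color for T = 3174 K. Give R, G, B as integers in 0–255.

R=255, G=183, B=121

t = 3174/100 = 31.74; the t ≤ 66 branch applies.
R = 255 by definition for t ≤ 66.
G = 99.47·ln 31.74 − 161.1 = 99.47·3.4576 − 161.1 = 182.825.
B = 138.5·ln(31.74 − 10) − 305.0 = 138.5·ln 21.74 − 305.0 = 138.5·3.0792 − 305.0 = 121.463.
Rounded: (255, 183, 121).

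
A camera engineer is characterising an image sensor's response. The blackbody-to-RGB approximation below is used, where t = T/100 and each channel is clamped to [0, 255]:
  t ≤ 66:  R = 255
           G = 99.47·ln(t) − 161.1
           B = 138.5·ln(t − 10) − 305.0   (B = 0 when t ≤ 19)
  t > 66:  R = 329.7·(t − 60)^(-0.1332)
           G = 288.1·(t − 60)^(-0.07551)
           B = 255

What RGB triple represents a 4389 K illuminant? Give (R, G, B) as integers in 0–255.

t = 4389/100 = 43.89; the t ≤ 66 branch applies.
R = 255 by definition for t ≤ 66.
G = 99.47·ln 43.89 − 161.1 = 99.47·3.7817 − 161.1 = 215.064.
B = 138.5·ln(43.89 − 10) − 305.0 = 138.5·ln 33.89 − 305.0 = 138.5·3.5231 − 305.0 = 182.952.
Rounded: (255, 215, 183).

(255, 215, 183)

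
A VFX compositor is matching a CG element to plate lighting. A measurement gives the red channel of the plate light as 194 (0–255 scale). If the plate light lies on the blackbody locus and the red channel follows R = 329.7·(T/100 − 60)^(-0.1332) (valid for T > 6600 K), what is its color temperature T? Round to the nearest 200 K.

11400 K

(t − 60)^(-0.1332) = 194/329.7 = 0.58841.
t − 60 = 0.58841^(1/-0.1332) = 0.58841^(-7.508) = 53.593, so t = 113.593.
T = 100·t = 11359 K → 11400 K to the nearest 200 K.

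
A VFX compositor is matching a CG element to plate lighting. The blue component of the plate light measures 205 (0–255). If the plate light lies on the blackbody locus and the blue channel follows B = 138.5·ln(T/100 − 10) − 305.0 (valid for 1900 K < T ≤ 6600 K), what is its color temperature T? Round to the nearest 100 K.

5000 K

ln(t − 10) = (205 + 305.0) / 138.5 = 3.6823.
t − 10 = e^3.6823 = 39.738, so t = 49.738.
T = 100·t = 4974 K → 5000 K to the nearest 100 K.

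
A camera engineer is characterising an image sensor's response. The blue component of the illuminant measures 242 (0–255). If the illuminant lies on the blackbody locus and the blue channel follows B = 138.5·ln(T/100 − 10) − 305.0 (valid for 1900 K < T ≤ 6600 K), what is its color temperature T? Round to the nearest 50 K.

6200 K

ln(t − 10) = (242 + 305.0) / 138.5 = 3.9495.
t − 10 = e^3.9495 = 51.907, so t = 61.907.
T = 100·t = 6191 K → 6200 K to the nearest 50 K.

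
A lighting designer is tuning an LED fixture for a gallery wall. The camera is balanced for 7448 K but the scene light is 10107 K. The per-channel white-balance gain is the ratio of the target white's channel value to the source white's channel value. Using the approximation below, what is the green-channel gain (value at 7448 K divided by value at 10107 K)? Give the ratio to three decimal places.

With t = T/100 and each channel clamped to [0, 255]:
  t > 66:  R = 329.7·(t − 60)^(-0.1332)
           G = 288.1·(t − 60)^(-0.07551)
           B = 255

At 10107 K (t = 101.07):
  G = 288.1·(101.07 − 60)^(-0.07551) = 288.1·41.07^(-0.07551) = 288.1·0.75538 = 217.624.
At 7448 K (t = 74.48):
  G = 288.1·(74.48 − 60)^(-0.07551) = 288.1·14.48^(-0.07551) = 288.1·0.81724 = 235.447.
Gain = 235.447 / 217.624 = 1.0819 → 1.082.

1.082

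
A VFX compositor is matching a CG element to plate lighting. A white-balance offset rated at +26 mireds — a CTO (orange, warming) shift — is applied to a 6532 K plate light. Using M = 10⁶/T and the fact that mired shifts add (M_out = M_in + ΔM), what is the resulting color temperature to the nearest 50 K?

5600 K

M_in = 10⁶/6532 = 153.09 mireds.
M_out = 153.09 + (+26) = 179.09 mireds.
T_out = 10⁶/179.09 = 5583.7 K → 5600 K.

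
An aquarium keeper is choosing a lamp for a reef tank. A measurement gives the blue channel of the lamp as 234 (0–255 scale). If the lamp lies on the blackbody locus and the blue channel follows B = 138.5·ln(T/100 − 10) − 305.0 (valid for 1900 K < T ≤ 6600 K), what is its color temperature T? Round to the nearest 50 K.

ln(t − 10) = (234 + 305.0) / 138.5 = 3.8917.
t − 10 = e^3.8917 = 48.994, so t = 58.994.
T = 100·t = 5899 K → 5900 K to the nearest 50 K.

5900 K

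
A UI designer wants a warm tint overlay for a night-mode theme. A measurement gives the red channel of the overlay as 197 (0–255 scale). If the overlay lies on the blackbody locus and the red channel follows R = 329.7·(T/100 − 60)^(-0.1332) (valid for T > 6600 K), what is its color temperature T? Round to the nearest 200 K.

(t − 60)^(-0.1332) = 197/329.7 = 0.59751.
t − 60 = 0.59751^(1/-0.1332) = 0.59751^(-7.508) = 47.761, so t = 107.761.
T = 100·t = 10776 K → 10800 K to the nearest 200 K.

10800 K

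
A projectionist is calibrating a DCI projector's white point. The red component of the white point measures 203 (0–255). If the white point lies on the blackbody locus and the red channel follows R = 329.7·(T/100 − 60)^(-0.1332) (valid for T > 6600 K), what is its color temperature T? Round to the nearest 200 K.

(t − 60)^(-0.1332) = 203/329.7 = 0.61571.
t − 60 = 0.61571^(1/-0.1332) = 0.61571^(-7.508) = 38.129, so t = 98.129.
T = 100·t = 9813 K → 9800 K to the nearest 200 K.

9800 K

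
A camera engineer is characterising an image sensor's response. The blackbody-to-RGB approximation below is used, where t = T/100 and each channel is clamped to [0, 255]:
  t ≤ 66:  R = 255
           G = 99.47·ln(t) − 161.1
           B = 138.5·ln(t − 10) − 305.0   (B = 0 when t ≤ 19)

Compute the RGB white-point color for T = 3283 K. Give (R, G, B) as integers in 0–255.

t = 3283/100 = 32.83; the t ≤ 66 branch applies.
R = 255 by definition for t ≤ 66.
G = 99.47·ln 32.83 − 161.1 = 99.47·3.4913 − 161.1 = 186.184.
B = 138.5·ln(32.83 − 10) − 305.0 = 138.5·ln 22.83 − 305.0 = 138.5·3.1281 − 305.0 = 128.238.
Rounded: (255, 186, 128).

(255, 186, 128)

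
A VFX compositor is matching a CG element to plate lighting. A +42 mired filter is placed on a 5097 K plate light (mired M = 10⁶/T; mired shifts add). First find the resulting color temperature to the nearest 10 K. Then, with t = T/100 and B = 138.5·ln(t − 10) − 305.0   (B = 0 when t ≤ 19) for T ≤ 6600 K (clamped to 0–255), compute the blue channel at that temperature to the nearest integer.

M_in = 10⁶/5097 = 196.19; M_out = 196.19 + (+42) = 238.19.
T_out = 10⁶/238.19 = 4198.3 K → 4200 K; t = 42.
B = 138.5·ln(42 − 10) − 305.0 = 138.5·ln 32 − 305.0 = 138.5·3.4657 − 305.0 = 175.004.
Rounded: 175.

175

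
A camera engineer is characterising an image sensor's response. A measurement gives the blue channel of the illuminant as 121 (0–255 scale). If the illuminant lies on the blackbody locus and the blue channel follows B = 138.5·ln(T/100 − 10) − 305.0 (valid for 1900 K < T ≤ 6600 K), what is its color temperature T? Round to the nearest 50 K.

3150 K

ln(t − 10) = (121 + 305.0) / 138.5 = 3.0758.
t − 10 = e^3.0758 = 21.667, so t = 31.667.
T = 100·t = 3167 K → 3150 K to the nearest 50 K.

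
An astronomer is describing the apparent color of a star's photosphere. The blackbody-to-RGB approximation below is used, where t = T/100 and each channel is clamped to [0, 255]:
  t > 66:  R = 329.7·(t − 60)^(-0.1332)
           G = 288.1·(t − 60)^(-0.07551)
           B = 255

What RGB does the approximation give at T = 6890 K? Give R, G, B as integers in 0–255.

R=246, G=244, B=255

t = 6890/100 = 68.9; the t > 66 branch applies.
R = 329.7·(68.9 − 60)^(-0.1332) = 329.7·8.9^(-0.1332) = 329.7·0.74738 = 246.411.
G = 288.1·(68.9 − 60)^(-0.07551) = 288.1·8.9^(-0.07551) = 288.1·0.84784 = 244.261.
B = 255 by definition for t > 66.
Rounded: (246, 244, 255).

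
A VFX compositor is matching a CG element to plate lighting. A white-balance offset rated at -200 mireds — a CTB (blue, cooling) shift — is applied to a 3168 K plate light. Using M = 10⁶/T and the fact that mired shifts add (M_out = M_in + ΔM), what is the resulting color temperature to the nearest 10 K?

M_in = 10⁶/3168 = 315.66 mireds.
M_out = 315.66 + (-200) = 115.66 mireds.
T_out = 10⁶/115.66 = 8646.3 K → 8650 K.

8650 K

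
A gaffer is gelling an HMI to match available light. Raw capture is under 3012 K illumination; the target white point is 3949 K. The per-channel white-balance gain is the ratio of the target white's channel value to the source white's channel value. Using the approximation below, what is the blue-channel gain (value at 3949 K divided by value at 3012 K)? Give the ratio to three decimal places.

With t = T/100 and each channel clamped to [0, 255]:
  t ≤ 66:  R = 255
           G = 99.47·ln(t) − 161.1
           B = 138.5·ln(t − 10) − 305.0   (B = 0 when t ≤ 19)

At 3012 K (t = 30.12):
  B = 138.5·ln(30.12 − 10) − 305.0 = 138.5·ln 20.12 − 305.0 = 138.5·3.0017 − 305.0 = 110.737.
At 3949 K (t = 39.49):
  B = 138.5·ln(39.49 − 10) − 305.0 = 138.5·ln 29.49 − 305.0 = 138.5·3.3841 − 305.0 = 163.691.
Gain = 163.691 / 110.737 = 1.4782 → 1.478.

1.478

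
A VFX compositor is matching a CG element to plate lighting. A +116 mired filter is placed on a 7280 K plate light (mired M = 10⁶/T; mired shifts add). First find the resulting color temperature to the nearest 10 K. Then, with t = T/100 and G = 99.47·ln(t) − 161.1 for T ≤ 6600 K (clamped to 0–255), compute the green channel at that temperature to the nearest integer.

205

M_in = 10⁶/7280 = 137.36; M_out = 137.36 + (+116) = 253.36.
T_out = 10⁶/253.36 = 3946.9 K → 3950 K; t = 39.5.
G = 99.47·ln 39.5 − 161.1 = 99.47·3.6763 − 161.1 = 204.582.
Rounded: 205.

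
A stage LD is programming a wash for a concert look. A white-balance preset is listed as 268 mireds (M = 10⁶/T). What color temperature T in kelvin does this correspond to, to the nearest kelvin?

T = 10⁶ / 268 = 3731.34 K → 3731 K.

3731 K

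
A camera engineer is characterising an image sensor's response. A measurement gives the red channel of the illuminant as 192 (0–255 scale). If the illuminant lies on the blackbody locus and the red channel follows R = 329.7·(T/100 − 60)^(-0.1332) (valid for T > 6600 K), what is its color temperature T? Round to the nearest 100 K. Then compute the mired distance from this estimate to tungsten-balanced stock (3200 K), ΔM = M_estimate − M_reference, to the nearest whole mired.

-228 mireds

(t − 60)^(-0.1332) = 192/329.7 = 0.58235.
t − 60 = 0.58235^(1/-0.1332) = 0.58235^(-7.508) = 57.929, so t = 117.929.
T = 100·t = 11793 K → 11800 K to the nearest 100 K.
M_estimate = 10⁶/11800 = 84.75; M_reference = 10⁶/3200 = 312.50.
ΔM = 84.75 − 312.50 = -227.75 → -228 mireds.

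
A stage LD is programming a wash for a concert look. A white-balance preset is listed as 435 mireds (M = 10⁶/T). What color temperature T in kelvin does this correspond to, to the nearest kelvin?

T = 10⁶ / 435 = 2298.85 K → 2299 K.

2299 K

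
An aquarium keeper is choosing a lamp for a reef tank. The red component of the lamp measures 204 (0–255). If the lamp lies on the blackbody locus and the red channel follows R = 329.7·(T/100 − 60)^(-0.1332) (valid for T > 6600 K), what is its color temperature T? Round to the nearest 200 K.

9600 K

(t − 60)^(-0.1332) = 204/329.7 = 0.61874.
t − 60 = 0.61874^(1/-0.1332) = 0.61874^(-7.508) = 36.748, so t = 96.748.
T = 100·t = 9675 K → 9600 K to the nearest 200 K.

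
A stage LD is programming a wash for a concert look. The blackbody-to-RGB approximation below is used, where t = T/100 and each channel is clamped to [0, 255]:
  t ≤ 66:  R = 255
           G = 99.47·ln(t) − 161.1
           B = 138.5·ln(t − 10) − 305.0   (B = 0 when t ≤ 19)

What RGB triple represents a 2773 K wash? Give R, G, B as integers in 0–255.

R=255, G=169, B=93

t = 2773/100 = 27.73; the t ≤ 66 branch applies.
R = 255 by definition for t ≤ 66.
G = 99.47·ln 27.73 − 161.1 = 99.47·3.3225 − 161.1 = 169.391.
B = 138.5·ln(27.73 − 10) − 305.0 = 138.5·ln 17.73 − 305.0 = 138.5·2.8753 − 305.0 = 93.223.
Rounded: (255, 169, 93).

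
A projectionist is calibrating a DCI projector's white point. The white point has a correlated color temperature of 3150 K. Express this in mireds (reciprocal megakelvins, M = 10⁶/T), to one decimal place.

317.5 mireds

M = 10⁶ / 3150 = 317.460 → 317.5 mireds.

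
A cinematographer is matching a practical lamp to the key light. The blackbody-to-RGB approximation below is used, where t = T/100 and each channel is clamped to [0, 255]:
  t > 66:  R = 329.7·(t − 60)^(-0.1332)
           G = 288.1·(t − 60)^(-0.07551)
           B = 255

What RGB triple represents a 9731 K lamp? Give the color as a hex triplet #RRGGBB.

t = 9731/100 = 97.31; the t > 66 branch applies.
R = 329.7·(97.31 − 60)^(-0.1332) = 329.7·37.31^(-0.1332) = 329.7·0.61749 = 203.588.
G = 288.1·(97.31 − 60)^(-0.07551) = 288.1·37.31^(-0.07551) = 288.1·0.76087 = 219.207.
B = 255 by definition for t > 66.
Rounded: (204, 219, 255).
In hex: #CCDBFF.

#CCDBFF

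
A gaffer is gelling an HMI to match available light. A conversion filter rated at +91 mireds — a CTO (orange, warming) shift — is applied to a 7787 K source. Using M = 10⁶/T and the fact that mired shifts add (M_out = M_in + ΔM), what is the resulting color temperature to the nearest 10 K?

M_in = 10⁶/7787 = 128.42 mireds.
M_out = 128.42 + (+91) = 219.42 mireds.
T_out = 10⁶/219.42 = 4557.5 K → 4560 K.

4560 K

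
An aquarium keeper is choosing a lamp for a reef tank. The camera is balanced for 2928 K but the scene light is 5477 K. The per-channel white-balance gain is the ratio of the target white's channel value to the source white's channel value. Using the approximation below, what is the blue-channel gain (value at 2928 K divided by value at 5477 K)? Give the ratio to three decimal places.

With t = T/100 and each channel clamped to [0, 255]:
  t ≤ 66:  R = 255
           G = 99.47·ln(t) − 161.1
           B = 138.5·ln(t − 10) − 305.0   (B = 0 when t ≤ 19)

0.473

At 5477 K (t = 54.77):
  B = 138.5·ln(54.77 − 10) − 305.0 = 138.5·ln 44.77 − 305.0 = 138.5·3.8015 − 305.0 = 221.513.
At 2928 K (t = 29.28):
  B = 138.5·ln(29.28 − 10) − 305.0 = 138.5·ln 19.28 − 305.0 = 138.5·2.9591 − 305.0 = 104.831.
Gain = 104.831 / 221.513 = 0.4732 → 0.473.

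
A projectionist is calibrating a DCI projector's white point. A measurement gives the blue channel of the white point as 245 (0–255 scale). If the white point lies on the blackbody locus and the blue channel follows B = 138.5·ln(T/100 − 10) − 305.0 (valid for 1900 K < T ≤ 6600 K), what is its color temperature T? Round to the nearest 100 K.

ln(t − 10) = (245 + 305.0) / 138.5 = 3.9711.
t − 10 = e^3.9711 = 53.044, so t = 63.044.
T = 100·t = 6304 K → 6300 K to the nearest 100 K.

6300 K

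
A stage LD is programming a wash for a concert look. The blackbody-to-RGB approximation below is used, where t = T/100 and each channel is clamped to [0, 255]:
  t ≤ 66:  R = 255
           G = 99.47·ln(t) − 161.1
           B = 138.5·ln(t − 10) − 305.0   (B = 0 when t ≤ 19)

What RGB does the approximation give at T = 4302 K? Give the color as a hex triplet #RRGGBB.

t = 4302/100 = 43.02; the t ≤ 66 branch applies.
R = 255 by definition for t ≤ 66.
G = 99.47·ln 43.02 − 161.1 = 99.47·3.7617 − 161.1 = 213.073.
B = 138.5·ln(43.02 − 10) − 305.0 = 138.5·ln 33.02 − 305.0 = 138.5·3.4971 − 305.0 = 179.350.
Rounded: (255, 213, 179).
In hex: #FFD5B3.

#FFD5B3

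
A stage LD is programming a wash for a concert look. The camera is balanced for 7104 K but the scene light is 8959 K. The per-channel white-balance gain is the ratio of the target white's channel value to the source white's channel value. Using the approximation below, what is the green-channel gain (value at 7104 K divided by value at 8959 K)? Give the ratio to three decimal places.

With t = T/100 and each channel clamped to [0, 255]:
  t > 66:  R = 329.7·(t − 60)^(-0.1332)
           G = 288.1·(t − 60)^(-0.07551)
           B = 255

At 8959 K (t = 89.59):
  G = 288.1·(89.59 − 60)^(-0.07551) = 288.1·29.59^(-0.07551) = 288.1·0.77431 = 223.078.
At 7104 K (t = 71.04):
  G = 288.1·(71.04 − 60)^(-0.07551) = 288.1·11.04^(-0.07551) = 288.1·0.83415 = 240.319.
Gain = 240.319 / 223.078 = 1.0773 → 1.077.

1.077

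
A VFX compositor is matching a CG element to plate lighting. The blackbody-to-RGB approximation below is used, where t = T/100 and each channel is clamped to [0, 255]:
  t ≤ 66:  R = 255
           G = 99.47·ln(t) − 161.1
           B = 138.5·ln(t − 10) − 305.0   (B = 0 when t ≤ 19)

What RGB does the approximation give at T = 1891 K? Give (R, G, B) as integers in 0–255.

t = 1891/100 = 18.91; the t ≤ 66 branch applies.
R = 255 by definition for t ≤ 66.
G = 99.47·ln 18.91 − 161.1 = 99.47·2.9397 − 161.1 = 131.311.
t = 18.91 ≤ 19, so B = 0.
Rounded: (255, 131, 0).

(255, 131, 0)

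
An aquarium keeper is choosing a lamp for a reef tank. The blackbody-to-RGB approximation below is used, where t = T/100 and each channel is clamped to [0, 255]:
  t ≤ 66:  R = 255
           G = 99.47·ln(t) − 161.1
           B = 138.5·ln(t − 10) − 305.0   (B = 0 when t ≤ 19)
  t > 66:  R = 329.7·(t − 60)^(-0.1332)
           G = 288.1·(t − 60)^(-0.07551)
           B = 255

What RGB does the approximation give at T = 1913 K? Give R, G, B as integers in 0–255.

t = 1913/100 = 19.13; the t ≤ 66 branch applies.
R = 255 by definition for t ≤ 66.
G = 99.47·ln 19.13 − 161.1 = 99.47·2.9513 − 161.1 = 132.462.
B = 138.5·ln(19.13 − 10) − 305.0 = 138.5·ln 9.13 − 305.0 = 138.5·2.2116 − 305.0 = 1.302.
Rounded: (255, 132, 1).

R=255, G=132, B=1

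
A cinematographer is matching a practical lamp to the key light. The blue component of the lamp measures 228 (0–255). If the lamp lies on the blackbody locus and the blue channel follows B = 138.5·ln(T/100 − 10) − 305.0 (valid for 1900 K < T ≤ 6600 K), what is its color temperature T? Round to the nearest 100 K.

5700 K

ln(t − 10) = (228 + 305.0) / 138.5 = 3.8484.
t − 10 = e^3.8484 = 46.917, so t = 56.917.
T = 100·t = 5692 K → 5700 K to the nearest 100 K.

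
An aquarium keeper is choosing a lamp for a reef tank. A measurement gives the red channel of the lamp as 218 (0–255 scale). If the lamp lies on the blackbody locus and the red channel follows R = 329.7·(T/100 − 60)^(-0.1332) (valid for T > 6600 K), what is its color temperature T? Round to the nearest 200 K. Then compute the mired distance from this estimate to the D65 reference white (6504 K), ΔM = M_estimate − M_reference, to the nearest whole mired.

(t − 60)^(-0.1332) = 218/329.7 = 0.66121.
t − 60 = 0.66121^(1/-0.1332) = 0.66121^(-7.508) = 22.326, so t = 82.326.
T = 100·t = 8233 K → 8200 K to the nearest 200 K.
M_estimate = 10⁶/8200 = 121.95; M_reference = 10⁶/6504 = 153.75.
ΔM = 121.95 − 153.75 = -31.80 → -32 mireds.

-32 mireds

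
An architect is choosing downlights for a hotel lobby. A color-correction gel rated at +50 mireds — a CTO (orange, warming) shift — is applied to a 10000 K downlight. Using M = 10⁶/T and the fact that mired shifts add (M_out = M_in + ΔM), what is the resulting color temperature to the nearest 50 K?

6650 K

M_in = 10⁶/10000 = 100.00 mireds.
M_out = 100.00 + (+50) = 150.00 mireds.
T_out = 10⁶/150.00 = 6666.7 K → 6650 K.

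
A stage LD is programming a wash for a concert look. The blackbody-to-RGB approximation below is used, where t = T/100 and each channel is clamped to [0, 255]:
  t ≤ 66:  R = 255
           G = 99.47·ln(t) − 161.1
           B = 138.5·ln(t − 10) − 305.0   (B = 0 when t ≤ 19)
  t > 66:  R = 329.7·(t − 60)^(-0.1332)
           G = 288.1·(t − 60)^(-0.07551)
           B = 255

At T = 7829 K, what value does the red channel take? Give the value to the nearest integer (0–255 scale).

224

t = 7829/100 = 78.29; the t > 66 branch applies.
R = 329.7·(78.29 − 60)^(-0.1332) = 329.7·18.29^(-0.1332) = 329.7·0.67901 = 223.868.
Rounded: 224.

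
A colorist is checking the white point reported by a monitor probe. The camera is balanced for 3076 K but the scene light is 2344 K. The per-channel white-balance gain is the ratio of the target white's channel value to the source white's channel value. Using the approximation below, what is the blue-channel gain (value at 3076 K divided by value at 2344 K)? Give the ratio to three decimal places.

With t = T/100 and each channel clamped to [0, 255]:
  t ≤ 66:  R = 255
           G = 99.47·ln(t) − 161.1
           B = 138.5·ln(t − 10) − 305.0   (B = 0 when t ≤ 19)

At 2344 K (t = 23.44):
  B = 138.5·ln(23.44 − 10) − 305.0 = 138.5·ln 13.44 − 305.0 = 138.5·2.5982 − 305.0 = 54.856.
At 3076 K (t = 30.76):
  B = 138.5·ln(30.76 − 10) − 305.0 = 138.5·ln 20.76 − 305.0 = 138.5·3.0330 − 305.0 = 115.074.
Gain = 115.074 / 54.856 = 2.0978 → 2.098.

2.098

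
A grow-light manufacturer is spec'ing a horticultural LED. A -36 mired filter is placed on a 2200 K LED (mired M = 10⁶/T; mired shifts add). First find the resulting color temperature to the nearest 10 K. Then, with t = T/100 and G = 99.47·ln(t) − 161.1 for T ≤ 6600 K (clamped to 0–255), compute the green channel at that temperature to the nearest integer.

M_in = 10⁶/2200 = 454.55; M_out = 454.55 + (-36) = 418.55.
T_out = 10⁶/418.55 = 2389.2 K → 2390 K; t = 23.9.
G = 99.47·ln 23.9 − 161.1 = 99.47·3.1739 − 161.1 = 154.606.
Rounded: 155.

155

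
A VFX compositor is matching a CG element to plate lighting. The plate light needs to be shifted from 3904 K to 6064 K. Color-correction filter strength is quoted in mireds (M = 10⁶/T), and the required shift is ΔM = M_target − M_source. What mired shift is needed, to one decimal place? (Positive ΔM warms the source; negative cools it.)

M_source = 10⁶/3904 = 256.148; M_target = 10⁶/6064 = 164.908.
ΔM = 164.908 − 256.148 = -91.240 → -91.2 mireds, a cooling shift.

-91.2 mireds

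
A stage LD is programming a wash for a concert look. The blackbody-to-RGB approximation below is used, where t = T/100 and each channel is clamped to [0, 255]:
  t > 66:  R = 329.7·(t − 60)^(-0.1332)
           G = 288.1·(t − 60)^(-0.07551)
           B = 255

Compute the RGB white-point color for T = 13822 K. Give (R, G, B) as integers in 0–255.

t = 13822/100 = 138.22; the t > 66 branch applies.
R = 329.7·(138.22 − 60)^(-0.1332) = 329.7·78.22^(-0.1332) = 329.7·0.55951 = 184.471.
G = 288.1·(138.22 − 60)^(-0.07551) = 288.1·78.22^(-0.07551) = 288.1·0.71951 = 207.290.
B = 255 by definition for t > 66.
Rounded: (184, 207, 255).

(184, 207, 255)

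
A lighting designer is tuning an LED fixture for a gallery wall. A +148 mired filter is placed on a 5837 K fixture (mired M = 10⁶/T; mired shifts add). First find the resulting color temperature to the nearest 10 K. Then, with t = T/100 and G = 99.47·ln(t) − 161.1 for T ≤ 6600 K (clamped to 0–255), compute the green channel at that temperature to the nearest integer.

M_in = 10⁶/5837 = 171.32; M_out = 171.32 + (+148) = 319.32.
T_out = 10⁶/319.32 = 3131.6 K → 3130 K; t = 31.3.
G = 99.47·ln 31.3 − 161.1 = 99.47·3.4436 − 161.1 = 181.437.
Rounded: 181.

181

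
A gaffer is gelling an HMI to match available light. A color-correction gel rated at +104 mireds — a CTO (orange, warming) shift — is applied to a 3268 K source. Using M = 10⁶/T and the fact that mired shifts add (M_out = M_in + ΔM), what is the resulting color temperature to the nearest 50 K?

M_in = 10⁶/3268 = 306.00 mireds.
M_out = 306.00 + (+104) = 410.00 mireds.
T_out = 10⁶/410.00 = 2439.0 K → 2450 K.

2450 K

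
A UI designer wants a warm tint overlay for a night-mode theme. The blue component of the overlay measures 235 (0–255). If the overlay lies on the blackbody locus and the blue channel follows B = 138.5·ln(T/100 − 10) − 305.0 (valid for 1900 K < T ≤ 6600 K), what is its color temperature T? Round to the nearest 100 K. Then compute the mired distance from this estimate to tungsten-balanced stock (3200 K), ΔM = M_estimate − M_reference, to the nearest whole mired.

ln(t − 10) = (235 + 305.0) / 138.5 = 3.8989.
t − 10 = e^3.8989 = 49.349, so t = 59.349.
T = 100·t = 5935 K → 5900 K to the nearest 100 K.
M_estimate = 10⁶/5900 = 169.49; M_reference = 10⁶/3200 = 312.50.
ΔM = 169.49 − 312.50 = -143.01 → -143 mireds.

-143 mireds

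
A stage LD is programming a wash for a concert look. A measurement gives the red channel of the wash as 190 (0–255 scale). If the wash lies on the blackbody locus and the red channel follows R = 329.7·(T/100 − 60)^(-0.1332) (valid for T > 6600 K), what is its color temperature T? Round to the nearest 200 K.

12200 K

(t − 60)^(-0.1332) = 190/329.7 = 0.57628.
t − 60 = 0.57628^(1/-0.1332) = 0.57628^(-7.508) = 62.667, so t = 122.667.
T = 100·t = 12267 K → 12200 K to the nearest 200 K.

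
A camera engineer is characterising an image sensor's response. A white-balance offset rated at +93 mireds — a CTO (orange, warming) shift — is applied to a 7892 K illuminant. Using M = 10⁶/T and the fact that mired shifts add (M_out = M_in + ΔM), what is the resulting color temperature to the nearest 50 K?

M_in = 10⁶/7892 = 126.71 mireds.
M_out = 126.71 + (+93) = 219.71 mireds.
T_out = 10⁶/219.71 = 4551.4 K → 4550 K.

4550 K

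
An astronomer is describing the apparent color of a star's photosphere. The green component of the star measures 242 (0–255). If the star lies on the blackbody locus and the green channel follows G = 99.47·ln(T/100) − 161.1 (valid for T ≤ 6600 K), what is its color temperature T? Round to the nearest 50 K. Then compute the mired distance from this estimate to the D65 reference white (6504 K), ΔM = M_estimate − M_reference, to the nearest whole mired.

ln t = (242 + 161.1) / 99.47 = 4.0525.
t = e^4.0525 = 57.540.
T = 100·t = 5754 K → 5750 K to the nearest 50 K.
M_estimate = 10⁶/5750 = 173.91; M_reference = 10⁶/6504 = 153.75.
ΔM = 173.91 − 153.75 = 20.16 → +20 mireds.

+20 mireds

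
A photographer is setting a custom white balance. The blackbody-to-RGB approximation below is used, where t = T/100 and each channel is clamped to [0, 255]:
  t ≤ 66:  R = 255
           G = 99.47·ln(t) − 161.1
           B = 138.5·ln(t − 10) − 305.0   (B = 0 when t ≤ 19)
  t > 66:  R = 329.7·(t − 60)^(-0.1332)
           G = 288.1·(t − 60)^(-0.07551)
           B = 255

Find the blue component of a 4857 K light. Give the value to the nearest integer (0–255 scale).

t = 4857/100 = 48.57; the t ≤ 66 branch applies.
B = 138.5·ln(48.57 − 10) − 305.0 = 138.5·ln 38.57 − 305.0 = 138.5·3.6525 − 305.0 = 200.868.
Rounded: 201.

201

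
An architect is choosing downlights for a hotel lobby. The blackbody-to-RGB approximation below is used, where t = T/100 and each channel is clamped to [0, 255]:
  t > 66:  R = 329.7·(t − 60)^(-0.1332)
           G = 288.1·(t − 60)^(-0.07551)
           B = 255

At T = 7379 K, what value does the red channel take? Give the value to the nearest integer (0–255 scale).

232

t = 7379/100 = 73.79; the t > 66 branch applies.
R = 329.7·(73.79 − 60)^(-0.1332) = 329.7·13.79^(-0.1332) = 329.7·0.70503 = 232.450.
Rounded: 232.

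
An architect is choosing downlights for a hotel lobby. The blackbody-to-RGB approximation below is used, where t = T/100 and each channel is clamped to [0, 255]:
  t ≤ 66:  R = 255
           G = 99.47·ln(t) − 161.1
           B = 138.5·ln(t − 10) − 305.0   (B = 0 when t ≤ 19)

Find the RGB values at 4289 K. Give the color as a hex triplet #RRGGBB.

t = 4289/100 = 42.89; the t ≤ 66 branch applies.
R = 255 by definition for t ≤ 66.
G = 99.47·ln 42.89 − 161.1 = 99.47·3.7586 − 161.1 = 212.772.
B = 138.5·ln(42.89 − 10) − 305.0 = 138.5·ln 32.89 − 305.0 = 138.5·3.4932 − 305.0 = 178.804.
Rounded: (255, 213, 179).
In hex: #FFD5B3.

#FFD5B3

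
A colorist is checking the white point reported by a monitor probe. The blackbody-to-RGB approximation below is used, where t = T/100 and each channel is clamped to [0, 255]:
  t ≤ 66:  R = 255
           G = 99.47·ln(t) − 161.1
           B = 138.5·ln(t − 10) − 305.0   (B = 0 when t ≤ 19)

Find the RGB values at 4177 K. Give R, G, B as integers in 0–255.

t = 4177/100 = 41.77; the t ≤ 66 branch applies.
R = 255 by definition for t ≤ 66.
G = 99.47·ln 41.77 − 161.1 = 99.47·3.7322 − 161.1 = 210.140.
B = 138.5·ln(41.77 − 10) − 305.0 = 138.5·ln 31.77 − 305.0 = 138.5·3.4585 − 305.0 = 174.005.
Rounded: (255, 210, 174).

R=255, G=210, B=174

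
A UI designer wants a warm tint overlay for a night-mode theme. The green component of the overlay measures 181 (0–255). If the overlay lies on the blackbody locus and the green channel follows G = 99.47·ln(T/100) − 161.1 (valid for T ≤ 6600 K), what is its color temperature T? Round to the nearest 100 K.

ln t = (181 + 161.1) / 99.47 = 3.4392.
t = e^3.4392 = 31.163.
T = 100·t = 3116 K → 3100 K to the nearest 100 K.

3100 K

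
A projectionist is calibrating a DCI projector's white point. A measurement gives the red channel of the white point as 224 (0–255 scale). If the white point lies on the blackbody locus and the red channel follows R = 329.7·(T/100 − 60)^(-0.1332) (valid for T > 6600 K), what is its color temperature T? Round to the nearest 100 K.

7800 K

(t − 60)^(-0.1332) = 224/329.7 = 0.67941.
t − 60 = 0.67941^(1/-0.1332) = 0.67941^(-7.508) = 18.209, so t = 78.209.
T = 100·t = 7821 K → 7800 K to the nearest 100 K.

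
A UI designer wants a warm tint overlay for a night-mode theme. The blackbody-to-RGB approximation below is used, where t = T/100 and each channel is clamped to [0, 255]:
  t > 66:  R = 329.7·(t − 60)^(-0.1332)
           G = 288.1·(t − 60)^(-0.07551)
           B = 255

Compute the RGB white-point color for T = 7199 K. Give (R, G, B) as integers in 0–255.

(237, 239, 255)

t = 7199/100 = 71.99; the t > 66 branch applies.
R = 329.7·(71.99 − 60)^(-0.1332) = 329.7·11.99^(-0.1332) = 329.7·0.71829 = 236.821.
G = 288.1·(71.99 − 60)^(-0.07551) = 288.1·11.99^(-0.07551) = 288.1·0.82897 = 238.826.
B = 255 by definition for t > 66.
Rounded: (237, 239, 255).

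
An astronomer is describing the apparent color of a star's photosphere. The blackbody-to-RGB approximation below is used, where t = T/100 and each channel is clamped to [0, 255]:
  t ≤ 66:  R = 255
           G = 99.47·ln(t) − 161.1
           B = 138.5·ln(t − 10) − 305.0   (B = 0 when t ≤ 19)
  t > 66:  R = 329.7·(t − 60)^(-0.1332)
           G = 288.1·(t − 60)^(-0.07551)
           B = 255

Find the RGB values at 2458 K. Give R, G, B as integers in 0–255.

R=255, G=157, B=66

t = 2458/100 = 24.58; the t ≤ 66 branch applies.
R = 255 by definition for t ≤ 66.
G = 99.47·ln 24.58 − 161.1 = 99.47·3.2019 − 161.1 = 157.396.
B = 138.5·ln(24.58 − 10) − 305.0 = 138.5·ln 14.58 − 305.0 = 138.5·2.6797 − 305.0 = 66.132.
Rounded: (255, 157, 66).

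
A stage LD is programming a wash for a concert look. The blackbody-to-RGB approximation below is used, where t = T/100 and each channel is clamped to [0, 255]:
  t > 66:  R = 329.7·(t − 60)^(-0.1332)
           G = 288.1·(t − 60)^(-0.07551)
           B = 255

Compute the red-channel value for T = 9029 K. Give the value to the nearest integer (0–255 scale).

t = 9029/100 = 90.29; the t > 66 branch applies.
R = 329.7·(90.29 − 60)^(-0.1332) = 329.7·30.29^(-0.1332) = 329.7·0.63488 = 209.320.
Rounded: 209.

209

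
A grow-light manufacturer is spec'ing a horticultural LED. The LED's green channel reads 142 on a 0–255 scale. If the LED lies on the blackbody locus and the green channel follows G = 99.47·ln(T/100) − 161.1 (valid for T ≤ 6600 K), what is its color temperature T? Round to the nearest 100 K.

2100 K

ln t = (142 + 161.1) / 99.47 = 3.0471.
t = e^3.0471 = 21.055.
T = 100·t = 2106 K → 2100 K to the nearest 100 K.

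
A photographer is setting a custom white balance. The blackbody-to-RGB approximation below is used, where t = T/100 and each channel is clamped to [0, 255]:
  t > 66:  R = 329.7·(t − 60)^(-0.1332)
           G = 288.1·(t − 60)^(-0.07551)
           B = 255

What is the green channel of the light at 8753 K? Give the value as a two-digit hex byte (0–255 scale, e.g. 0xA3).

0xE0

t = 8753/100 = 87.53; the t > 66 branch applies.
G = 288.1·(87.53 − 60)^(-0.07551) = 288.1·27.53^(-0.07551) = 288.1·0.77854 = 224.297.
Rounded: 224; in hex, 0xE0.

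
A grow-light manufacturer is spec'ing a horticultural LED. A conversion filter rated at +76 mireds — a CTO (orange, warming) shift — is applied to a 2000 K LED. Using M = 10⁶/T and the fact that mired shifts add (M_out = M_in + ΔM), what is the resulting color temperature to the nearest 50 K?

M_in = 10⁶/2000 = 500.00 mireds.
M_out = 500.00 + (+76) = 576.00 mireds.
T_out = 10⁶/576.00 = 1736.1 K → 1750 K.

1750 K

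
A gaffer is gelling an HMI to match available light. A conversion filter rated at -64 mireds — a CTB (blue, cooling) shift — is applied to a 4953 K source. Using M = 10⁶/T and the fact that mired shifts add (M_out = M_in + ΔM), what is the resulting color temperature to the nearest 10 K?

M_in = 10⁶/4953 = 201.90 mireds.
M_out = 201.90 + (-64) = 137.90 mireds.
T_out = 10⁶/137.90 = 7251.7 K → 7250 K.

7250 K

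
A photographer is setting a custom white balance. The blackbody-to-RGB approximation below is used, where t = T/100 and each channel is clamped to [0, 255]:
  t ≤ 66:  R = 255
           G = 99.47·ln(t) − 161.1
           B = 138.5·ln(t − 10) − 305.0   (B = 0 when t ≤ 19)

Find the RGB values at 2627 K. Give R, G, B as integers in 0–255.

t = 2627/100 = 26.27; the t ≤ 66 branch applies.
R = 255 by definition for t ≤ 66.
G = 99.47·ln 26.27 − 161.1 = 99.47·3.2684 − 161.1 = 164.010.
B = 138.5·ln(26.27 − 10) − 305.0 = 138.5·ln 16.27 − 305.0 = 138.5·2.7893 − 305.0 = 81.321.
Rounded: (255, 164, 81).

R=255, G=164, B=81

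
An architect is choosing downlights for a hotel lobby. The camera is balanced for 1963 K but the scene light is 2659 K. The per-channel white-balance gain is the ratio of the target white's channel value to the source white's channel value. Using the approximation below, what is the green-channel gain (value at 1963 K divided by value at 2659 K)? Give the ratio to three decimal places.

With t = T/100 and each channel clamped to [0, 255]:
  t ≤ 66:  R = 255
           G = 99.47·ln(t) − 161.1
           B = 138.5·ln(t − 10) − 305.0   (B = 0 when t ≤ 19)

0.817

At 2659 K (t = 26.59):
  G = 99.47·ln 26.59 − 161.1 = 99.47·3.2805 − 161.1 = 165.215.
At 1963 K (t = 19.63):
  G = 99.47·ln 19.63 − 161.1 = 99.47·2.9771 − 161.1 = 135.028.
Gain = 135.028 / 165.215 = 0.8173 → 0.817.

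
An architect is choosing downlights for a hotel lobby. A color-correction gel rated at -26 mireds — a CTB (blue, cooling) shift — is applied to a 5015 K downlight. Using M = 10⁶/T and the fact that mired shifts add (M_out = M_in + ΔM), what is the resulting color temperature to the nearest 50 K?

M_in = 10⁶/5015 = 199.40 mireds.
M_out = 199.40 + (-26) = 173.40 mireds.
T_out = 10⁶/173.40 = 5767.0 K → 5750 K.

5750 K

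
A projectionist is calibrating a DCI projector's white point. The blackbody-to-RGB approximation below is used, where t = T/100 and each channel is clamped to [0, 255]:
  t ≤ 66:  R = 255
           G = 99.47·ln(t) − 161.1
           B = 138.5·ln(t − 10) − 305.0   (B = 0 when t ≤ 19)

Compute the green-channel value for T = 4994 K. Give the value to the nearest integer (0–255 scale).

228

t = 4994/100 = 49.94; the t ≤ 66 branch applies.
G = 99.47·ln 49.94 − 161.1 = 99.47·3.9108 − 161.1 = 227.909.
Rounded: 228.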